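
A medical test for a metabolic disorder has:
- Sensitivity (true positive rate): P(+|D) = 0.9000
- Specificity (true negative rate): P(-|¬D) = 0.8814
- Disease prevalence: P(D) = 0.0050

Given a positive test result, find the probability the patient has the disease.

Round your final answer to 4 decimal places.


Let D = has disease, + = positive test

Given:
- P(D) = 0.0050 (prevalence)
- P(+|D) = 0.9000 (sensitivity)
- P(-|¬D) = 0.8814 (specificity)
- P(+|¬D) = 0.1186 (false positive rate = 1 - specificity)

Step 1: Find P(+)
P(+) = P(+|D)P(D) + P(+|¬D)P(¬D)
     = 0.9000 × 0.0050 + 0.1186 × 0.9950
     = 0.00450000 + 0.11800700
     = 0.12250700

Step 2: Apply Bayes' theorem for P(D|+)
P(D|+) = P(+|D)P(D) / P(+)
       = 0.00450000 / 0.12250700
       = 0.0367


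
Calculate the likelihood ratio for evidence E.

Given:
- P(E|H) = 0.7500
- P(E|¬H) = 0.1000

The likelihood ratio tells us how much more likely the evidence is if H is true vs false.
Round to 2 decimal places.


Likelihood Ratio (LR) = P(E|H) / P(E|¬H)

LR = 0.7500 / 0.1000
   = 7.50

The evidence is 7.50 times more likely if H is true than if H is false.
Because LR exceeds 1, E is evidence for H.


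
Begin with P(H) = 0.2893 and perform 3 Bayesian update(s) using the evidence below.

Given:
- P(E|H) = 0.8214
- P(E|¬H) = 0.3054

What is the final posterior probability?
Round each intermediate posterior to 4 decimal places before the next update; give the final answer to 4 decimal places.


Sequential Bayesian updating:

Initial prior: P(H) = 0.2893

Update 1:
  P(E) = 0.8214 × 0.2893 + 0.3054 × 0.7107 = 0.23763102 + 0.21704778 = 0.45467880
  P(H|E) = 0.23763102 / 0.45467880 = 0.5226

Update 2:
  P(E) = 0.8214 × 0.5226 + 0.3054 × 0.4774 = 0.42926364 + 0.14579796 = 0.57506160
  P(H|E) = 0.42926364 / 0.57506160 = 0.7465

Update 3:
  P(E) = 0.8214 × 0.7465 + 0.3054 × 0.2535 = 0.61317510 + 0.07741890 = 0.69059400
  P(H|E) = 0.61317510 / 0.69059400 = 0.8879

Final posterior: 0.8879


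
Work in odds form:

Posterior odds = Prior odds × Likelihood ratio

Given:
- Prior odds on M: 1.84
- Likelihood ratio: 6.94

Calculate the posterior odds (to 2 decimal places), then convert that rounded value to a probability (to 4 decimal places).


Step 1: Calculate posterior odds
Posterior odds = Prior odds × LR
               = 1.84 × 6.94
               = 12.77

Step 2: Convert to probability
P(M|E) = Posterior odds / (1 + Posterior odds)
       = 12.77 / (1 + 12.77)
       = 12.77 / 13.77
       = 0.9274

The evidence increased P(M) from 0.6479 to 0.9274.


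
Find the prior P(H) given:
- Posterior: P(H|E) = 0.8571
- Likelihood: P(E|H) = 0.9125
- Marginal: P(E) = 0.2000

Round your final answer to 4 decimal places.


From Bayes' theorem: P(H|E) = P(E|H) × P(H) / P(E)

Rearranging for P(H):
P(H) = P(H|E) × P(E) / P(E|H)
     = 0.8571 × 0.2000 / 0.9125
     = 0.17142000 / 0.9125
     = 0.1879


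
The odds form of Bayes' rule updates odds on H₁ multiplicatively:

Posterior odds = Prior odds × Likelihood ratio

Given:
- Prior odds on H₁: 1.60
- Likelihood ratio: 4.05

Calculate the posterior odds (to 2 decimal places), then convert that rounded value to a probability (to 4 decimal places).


Step 1: Calculate posterior odds
Posterior odds = Prior odds × LR
               = 1.60 × 4.05
               = 6.48

Step 2: Convert to probability
P(H₁|E) = Posterior odds / (1 + Posterior odds)
       = 6.48 / (1 + 6.48)
       = 6.48 / 7.48
       = 0.8663

The evidence increased P(H₁) from 0.6154 to 0.8663.


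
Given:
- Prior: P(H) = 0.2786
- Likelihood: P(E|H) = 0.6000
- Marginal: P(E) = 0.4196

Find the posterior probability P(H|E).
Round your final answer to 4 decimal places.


Using Bayes' theorem:

P(H|E) = P(E|H) × P(H) / P(E)
       = 0.6000 × 0.2786 / 0.4196
       = 0.16716000 / 0.4196
       = 0.3984

The evidence strengthens our belief in H.
Prior: 0.2786 → Posterior: 0.3984


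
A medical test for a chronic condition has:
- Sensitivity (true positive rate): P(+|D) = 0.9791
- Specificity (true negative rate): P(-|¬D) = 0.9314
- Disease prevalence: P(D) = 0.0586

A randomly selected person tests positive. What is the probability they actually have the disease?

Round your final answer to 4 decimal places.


Let D = has disease, + = positive test

Given:
- P(D) = 0.0586 (prevalence)
- P(+|D) = 0.9791 (sensitivity)
- P(-|¬D) = 0.9314 (specificity)
- P(+|¬D) = 0.0686 (false positive rate = 1 - specificity)

Step 1: Find P(+)
P(+) = P(+|D)P(D) + P(+|¬D)P(¬D)
     = 0.9791 × 0.0586 + 0.0686 × 0.9414
     = 0.05737526 + 0.06458004
     = 0.12195530

Step 2: Apply Bayes' theorem for P(D|+)
P(D|+) = P(+|D)P(D) / P(+)
       = 0.05737526 / 0.12195530
       = 0.4705


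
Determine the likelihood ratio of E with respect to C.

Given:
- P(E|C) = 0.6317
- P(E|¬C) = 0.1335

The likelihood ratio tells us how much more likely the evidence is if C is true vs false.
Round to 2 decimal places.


Likelihood Ratio (LR) = P(E|C) / P(E|¬C)

LR = 0.6317 / 0.1335
   = 4.73

The evidence is 4.73 times more likely if C is true than if C is false.
Because LR exceeds 1, E is evidence for C.


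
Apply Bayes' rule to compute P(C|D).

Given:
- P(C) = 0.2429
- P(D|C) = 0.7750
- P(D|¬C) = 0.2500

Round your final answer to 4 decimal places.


Bayes' theorem: P(C|D) = P(D|C) × P(C) / P(D)

Step 1: Calculate P(D) using law of total probability
P(D) = P(D|C)P(C) + P(D|¬C)P(¬C)
     = 0.7750 × 0.2429 + 0.2500 × 0.7571
     = 0.18824750 + 0.18927500
     = 0.37752250

Step 2: Apply Bayes' theorem
P(C|D) = P(D|C) × P(C) / P(D)
       = 0.18824750 / 0.37752250
       = 0.4986


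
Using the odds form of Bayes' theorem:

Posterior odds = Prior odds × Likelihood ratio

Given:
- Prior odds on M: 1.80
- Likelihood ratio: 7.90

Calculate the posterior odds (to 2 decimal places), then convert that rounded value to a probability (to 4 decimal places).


Step 1: Calculate posterior odds
Posterior odds = Prior odds × LR
               = 1.80 × 7.90
               = 14.22

Step 2: Convert to probability
P(M|E) = Posterior odds / (1 + Posterior odds)
       = 14.22 / (1 + 14.22)
       = 14.22 / 15.22
       = 0.9343

The evidence increased P(M) from 0.6429 to 0.9343.


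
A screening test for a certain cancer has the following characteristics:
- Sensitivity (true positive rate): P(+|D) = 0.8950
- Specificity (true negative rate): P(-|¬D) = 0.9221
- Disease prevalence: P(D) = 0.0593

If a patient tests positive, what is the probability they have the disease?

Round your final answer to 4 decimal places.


Let D = has disease, + = positive test

Given:
- P(D) = 0.0593 (prevalence)
- P(+|D) = 0.8950 (sensitivity)
- P(-|¬D) = 0.9221 (specificity)
- P(+|¬D) = 0.0779 (false positive rate = 1 - specificity)

Step 1: Find P(+)
P(+) = P(+|D)P(D) + P(+|¬D)P(¬D)
     = 0.8950 × 0.0593 + 0.0779 × 0.9407
     = 0.05307350 + 0.07328053
     = 0.12635403

Step 2: Apply Bayes' theorem for P(D|+)
P(D|+) = P(+|D)P(D) / P(+)
       = 0.05307350 / 0.12635403
       = 0.4200


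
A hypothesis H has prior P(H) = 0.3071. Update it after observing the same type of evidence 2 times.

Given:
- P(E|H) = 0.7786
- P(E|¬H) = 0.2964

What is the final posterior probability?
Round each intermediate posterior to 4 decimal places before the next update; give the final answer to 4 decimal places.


Sequential Bayesian updating:

Initial prior: P(H) = 0.3071

Update 1:
  P(E) = 0.7786 × 0.3071 + 0.2964 × 0.6929 = 0.23910806 + 0.20537556 = 0.44448362
  P(H|E) = 0.23910806 / 0.44448362 = 0.5379

Update 2:
  P(E) = 0.7786 × 0.5379 + 0.2964 × 0.4621 = 0.41880894 + 0.13696644 = 0.55577538
  P(H|E) = 0.41880894 / 0.55577538 = 0.7536

Final posterior: 0.7536


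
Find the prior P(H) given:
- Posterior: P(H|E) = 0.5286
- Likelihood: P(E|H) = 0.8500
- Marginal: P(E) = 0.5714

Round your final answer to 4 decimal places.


From Bayes' theorem: P(H|E) = P(E|H) × P(H) / P(E)

Rearranging for P(H):
P(H) = P(H|E) × P(E) / P(E|H)
     = 0.5286 × 0.5714 / 0.8500
     = 0.30204204 / 0.8500
     = 0.3553


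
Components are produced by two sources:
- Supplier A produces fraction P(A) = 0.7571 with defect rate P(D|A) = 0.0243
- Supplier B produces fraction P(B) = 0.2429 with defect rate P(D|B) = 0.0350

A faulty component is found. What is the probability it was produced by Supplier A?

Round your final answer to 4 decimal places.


Let A = from Supplier A, D = faulty

Given:
- P(A) = 0.7571, P(B) = 0.2429
- P(D|A) = 0.0243, P(D|B) = 0.0350

Step 1: Find P(D)
P(D) = P(D|A)P(A) + P(D|B)P(B)
     = 0.0243 × 0.7571 + 0.0350 × 0.2429
     = 0.01839753 + 0.00850150
     = 0.02689903

Step 2: Apply Bayes' theorem
P(A|D) = P(D|A)P(A) / P(D)
       = 0.01839753 / 0.02689903
       = 0.6839


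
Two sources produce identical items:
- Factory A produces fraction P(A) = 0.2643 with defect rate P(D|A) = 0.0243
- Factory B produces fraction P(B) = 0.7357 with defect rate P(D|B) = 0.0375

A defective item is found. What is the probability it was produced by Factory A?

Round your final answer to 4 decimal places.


Let A = from Factory A, D = defective

Given:
- P(A) = 0.2643, P(B) = 0.7357
- P(D|A) = 0.0243, P(D|B) = 0.0375

Step 1: Find P(D)
P(D) = P(D|A)P(A) + P(D|B)P(B)
     = 0.0243 × 0.2643 + 0.0375 × 0.7357
     = 0.00642249 + 0.02758875
     = 0.03401124

Step 2: Apply Bayes' theorem
P(A|D) = P(D|A)P(A) / P(D)
       = 0.00642249 / 0.03401124
       = 0.1888


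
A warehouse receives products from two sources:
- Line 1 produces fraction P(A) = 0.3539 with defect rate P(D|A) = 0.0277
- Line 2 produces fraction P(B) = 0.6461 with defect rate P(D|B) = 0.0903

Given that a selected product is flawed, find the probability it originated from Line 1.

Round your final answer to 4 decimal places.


Let A = from Line 1, D = flawed

Given:
- P(A) = 0.3539, P(B) = 0.6461
- P(D|A) = 0.0277, P(D|B) = 0.0903

Step 1: Find P(D)
P(D) = P(D|A)P(A) + P(D|B)P(B)
     = 0.0277 × 0.3539 + 0.0903 × 0.6461
     = 0.00980303 + 0.05834283
     = 0.06814586

Step 2: Apply Bayes' theorem
P(A|D) = P(D|A)P(A) / P(D)
       = 0.00980303 / 0.06814586
       = 0.1439


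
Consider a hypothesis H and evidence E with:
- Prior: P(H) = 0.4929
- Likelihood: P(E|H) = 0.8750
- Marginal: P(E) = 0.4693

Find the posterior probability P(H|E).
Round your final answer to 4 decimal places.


Using Bayes' theorem:

P(H|E) = P(E|H) × P(H) / P(E)
       = 0.8750 × 0.4929 / 0.4693
       = 0.43128750 / 0.4693
       = 0.9190

The evidence strengthens our belief in H.
Prior: 0.4929 → Posterior: 0.9190


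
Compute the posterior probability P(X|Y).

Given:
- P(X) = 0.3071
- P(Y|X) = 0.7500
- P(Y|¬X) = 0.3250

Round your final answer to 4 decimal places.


Bayes' theorem: P(X|Y) = P(Y|X) × P(X) / P(Y)

Step 1: Calculate P(Y) using law of total probability
P(Y) = P(Y|X)P(X) + P(Y|¬X)P(¬X)
     = 0.7500 × 0.3071 + 0.3250 × 0.6929
     = 0.23032500 + 0.22519250
     = 0.45551750

Step 2: Apply Bayes' theorem
P(X|Y) = P(Y|X) × P(X) / P(Y)
       = 0.23032500 / 0.45551750
       = 0.5056


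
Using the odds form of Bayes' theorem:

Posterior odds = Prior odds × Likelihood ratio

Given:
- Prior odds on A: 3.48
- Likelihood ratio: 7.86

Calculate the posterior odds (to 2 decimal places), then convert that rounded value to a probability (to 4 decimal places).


Step 1: Calculate posterior odds
Posterior odds = Prior odds × LR
               = 3.48 × 7.86
               = 27.35

Step 2: Convert to probability
P(A|E) = Posterior odds / (1 + Posterior odds)
       = 27.35 / (1 + 27.35)
       = 27.35 / 28.35
       = 0.9647

The evidence increased P(A) from 0.7768 to 0.9647.


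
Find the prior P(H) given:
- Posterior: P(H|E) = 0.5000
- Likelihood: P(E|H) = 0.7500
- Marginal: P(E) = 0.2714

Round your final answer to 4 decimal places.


From Bayes' theorem: P(H|E) = P(E|H) × P(H) / P(E)

Rearranging for P(H):
P(H) = P(H|E) × P(E) / P(E|H)
     = 0.5000 × 0.2714 / 0.7500
     = 0.13570000 / 0.7500
     = 0.1809


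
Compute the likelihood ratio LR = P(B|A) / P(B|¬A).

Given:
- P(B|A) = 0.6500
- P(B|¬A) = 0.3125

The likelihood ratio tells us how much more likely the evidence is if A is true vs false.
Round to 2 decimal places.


Likelihood Ratio (LR) = P(B|A) / P(B|¬A)

LR = 0.6500 / 0.3125
   = 2.08

The evidence is 2.08 times more likely if A is true than if A is false.
Since LR > 1, the evidence supports A over ¬A.


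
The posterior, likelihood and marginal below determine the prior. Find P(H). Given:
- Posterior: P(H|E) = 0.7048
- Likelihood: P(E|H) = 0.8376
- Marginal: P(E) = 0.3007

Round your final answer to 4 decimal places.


From Bayes' theorem: P(H|E) = P(E|H) × P(H) / P(E)

Rearranging for P(H):
P(H) = P(H|E) × P(E) / P(E|H)
     = 0.7048 × 0.3007 / 0.8376
     = 0.21193336 / 0.8376
     = 0.2530


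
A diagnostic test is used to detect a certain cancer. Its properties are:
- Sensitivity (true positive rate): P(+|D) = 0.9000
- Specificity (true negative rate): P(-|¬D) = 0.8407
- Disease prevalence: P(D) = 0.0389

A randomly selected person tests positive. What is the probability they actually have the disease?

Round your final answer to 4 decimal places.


Let D = has disease, + = positive test

Given:
- P(D) = 0.0389 (prevalence)
- P(+|D) = 0.9000 (sensitivity)
- P(-|¬D) = 0.8407 (specificity)
- P(+|¬D) = 0.1593 (false positive rate = 1 - specificity)

Step 1: Find P(+)
P(+) = P(+|D)P(D) + P(+|¬D)P(¬D)
     = 0.9000 × 0.0389 + 0.1593 × 0.9611
     = 0.03501000 + 0.15310323
     = 0.18811323

Step 2: Apply Bayes' theorem for P(D|+)
P(D|+) = P(+|D)P(D) / P(+)
       = 0.03501000 / 0.18811323
       = 0.1861


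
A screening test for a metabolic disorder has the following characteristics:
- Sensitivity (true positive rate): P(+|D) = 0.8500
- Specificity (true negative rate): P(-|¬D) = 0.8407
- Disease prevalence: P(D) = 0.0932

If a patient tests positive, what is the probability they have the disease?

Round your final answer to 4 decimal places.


Let D = has disease, + = positive test

Given:
- P(D) = 0.0932 (prevalence)
- P(+|D) = 0.8500 (sensitivity)
- P(-|¬D) = 0.8407 (specificity)
- P(+|¬D) = 0.1593 (false positive rate = 1 - specificity)

Step 1: Find P(+)
P(+) = P(+|D)P(D) + P(+|¬D)P(¬D)
     = 0.8500 × 0.0932 + 0.1593 × 0.9068
     = 0.07922000 + 0.14445324
     = 0.22367324

Step 2: Apply Bayes' theorem for P(D|+)
P(D|+) = P(+|D)P(D) / P(+)
       = 0.07922000 / 0.22367324
       = 0.3542


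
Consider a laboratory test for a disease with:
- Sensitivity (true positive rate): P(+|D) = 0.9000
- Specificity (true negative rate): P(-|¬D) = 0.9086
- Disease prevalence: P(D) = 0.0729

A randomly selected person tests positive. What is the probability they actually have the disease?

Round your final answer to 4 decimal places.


Let D = has disease, + = positive test

Given:
- P(D) = 0.0729 (prevalence)
- P(+|D) = 0.9000 (sensitivity)
- P(-|¬D) = 0.9086 (specificity)
- P(+|¬D) = 0.0914 (false positive rate = 1 - specificity)

Step 1: Find P(+)
P(+) = P(+|D)P(D) + P(+|¬D)P(¬D)
     = 0.9000 × 0.0729 + 0.0914 × 0.9271
     = 0.06561000 + 0.08473694
     = 0.15034694

Step 2: Apply Bayes' theorem for P(D|+)
P(D|+) = P(+|D)P(D) / P(+)
       = 0.06561000 / 0.15034694
       = 0.4364


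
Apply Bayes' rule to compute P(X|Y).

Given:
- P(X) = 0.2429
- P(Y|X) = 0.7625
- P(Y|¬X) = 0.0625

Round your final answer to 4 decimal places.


Bayes' theorem: P(X|Y) = P(Y|X) × P(X) / P(Y)

Step 1: Calculate P(Y) using law of total probability
P(Y) = P(Y|X)P(X) + P(Y|¬X)P(¬X)
     = 0.7625 × 0.2429 + 0.0625 × 0.7571
     = 0.18521125 + 0.04731875
     = 0.23253000

Step 2: Apply Bayes' theorem
P(X|Y) = P(Y|X) × P(X) / P(Y)
       = 0.18521125 / 0.23253000
       = 0.7965


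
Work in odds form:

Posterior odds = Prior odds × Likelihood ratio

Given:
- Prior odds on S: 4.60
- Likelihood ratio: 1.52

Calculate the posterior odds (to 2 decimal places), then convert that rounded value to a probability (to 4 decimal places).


Step 1: Calculate posterior odds
Posterior odds = Prior odds × LR
               = 4.60 × 1.52
               = 6.99

Step 2: Convert to probability
P(S|E) = Posterior odds / (1 + Posterior odds)
       = 6.99 / (1 + 6.99)
       = 6.99 / 7.99
       = 0.8748

The evidence increased P(S) from 0.8214 to 0.8748.


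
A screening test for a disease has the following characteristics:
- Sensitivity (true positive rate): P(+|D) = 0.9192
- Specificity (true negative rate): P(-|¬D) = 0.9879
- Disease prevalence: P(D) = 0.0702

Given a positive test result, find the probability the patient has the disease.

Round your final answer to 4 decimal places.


Let D = has disease, + = positive test

Given:
- P(D) = 0.0702 (prevalence)
- P(+|D) = 0.9192 (sensitivity)
- P(-|¬D) = 0.9879 (specificity)
- P(+|¬D) = 0.0121 (false positive rate = 1 - specificity)

Step 1: Find P(+)
P(+) = P(+|D)P(D) + P(+|¬D)P(¬D)
     = 0.9192 × 0.0702 + 0.0121 × 0.9298
     = 0.06452784 + 0.01125058
     = 0.07577842

Step 2: Apply Bayes' theorem for P(D|+)
P(D|+) = P(+|D)P(D) / P(+)
       = 0.06452784 / 0.07577842
       = 0.8515


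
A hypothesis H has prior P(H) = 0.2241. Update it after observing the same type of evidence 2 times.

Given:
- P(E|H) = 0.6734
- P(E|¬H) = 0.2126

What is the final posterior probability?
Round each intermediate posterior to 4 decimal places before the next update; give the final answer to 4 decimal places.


Sequential Bayesian updating:

Initial prior: P(H) = 0.2241

Update 1:
  P(E) = 0.6734 × 0.2241 + 0.2126 × 0.7759 = 0.15090894 + 0.16495634 = 0.31586528
  P(H|E) = 0.15090894 / 0.31586528 = 0.4778

Update 2:
  P(E) = 0.6734 × 0.4778 + 0.2126 × 0.5222 = 0.32175052 + 0.11101972 = 0.43277024
  P(H|E) = 0.32175052 / 0.43277024 = 0.7435

Final posterior: 0.7435


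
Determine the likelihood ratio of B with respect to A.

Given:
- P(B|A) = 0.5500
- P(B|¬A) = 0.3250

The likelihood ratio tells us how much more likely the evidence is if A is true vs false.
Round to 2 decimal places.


Likelihood Ratio (LR) = P(B|A) / P(B|¬A)

LR = 0.5500 / 0.3250
   = 1.69

The evidence is 1.69 times more likely if A is true than if A is false.
Because LR exceeds 1, B is evidence for A.


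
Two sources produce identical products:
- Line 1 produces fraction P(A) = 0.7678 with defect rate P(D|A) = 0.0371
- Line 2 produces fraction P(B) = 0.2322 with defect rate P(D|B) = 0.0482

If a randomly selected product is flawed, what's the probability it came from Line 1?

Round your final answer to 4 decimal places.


Let A = from Line 1, D = flawed

Given:
- P(A) = 0.7678, P(B) = 0.2322
- P(D|A) = 0.0371, P(D|B) = 0.0482

Step 1: Find P(D)
P(D) = P(D|A)P(A) + P(D|B)P(B)
     = 0.0371 × 0.7678 + 0.0482 × 0.2322
     = 0.02848538 + 0.01119204
     = 0.03967742

Step 2: Apply Bayes' theorem
P(A|D) = P(D|A)P(A) / P(D)
       = 0.02848538 / 0.03967742
       = 0.7179


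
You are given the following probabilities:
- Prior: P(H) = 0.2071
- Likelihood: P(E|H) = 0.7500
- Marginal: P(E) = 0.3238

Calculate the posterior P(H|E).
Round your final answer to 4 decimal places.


Using Bayes' theorem:

P(H|E) = P(E|H) × P(H) / P(E)
       = 0.7500 × 0.2071 / 0.3238
       = 0.15532500 / 0.3238
       = 0.4797

The evidence strengthens our belief in H.
Prior: 0.2071 → Posterior: 0.4797


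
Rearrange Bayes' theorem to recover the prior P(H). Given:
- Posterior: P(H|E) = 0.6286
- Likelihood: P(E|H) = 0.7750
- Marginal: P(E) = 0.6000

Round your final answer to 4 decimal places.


From Bayes' theorem: P(H|E) = P(E|H) × P(H) / P(E)

Rearranging for P(H):
P(H) = P(H|E) × P(E) / P(E|H)
     = 0.6286 × 0.6000 / 0.7750
     = 0.37716000 / 0.7750
     = 0.4867


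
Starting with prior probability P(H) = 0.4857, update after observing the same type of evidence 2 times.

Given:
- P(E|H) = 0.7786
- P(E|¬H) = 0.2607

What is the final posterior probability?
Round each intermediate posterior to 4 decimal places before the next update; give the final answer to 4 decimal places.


Sequential Bayesian updating:

Initial prior: P(H) = 0.4857

Update 1:
  P(E) = 0.7786 × 0.4857 + 0.2607 × 0.5143 = 0.37816602 + 0.13407801 = 0.51224403
  P(H|E) = 0.37816602 / 0.51224403 = 0.7383

Update 2:
  P(E) = 0.7786 × 0.7383 + 0.2607 × 0.2617 = 0.57484038 + 0.06822519 = 0.64306557
  P(H|E) = 0.57484038 / 0.64306557 = 0.8939

Final posterior: 0.8939


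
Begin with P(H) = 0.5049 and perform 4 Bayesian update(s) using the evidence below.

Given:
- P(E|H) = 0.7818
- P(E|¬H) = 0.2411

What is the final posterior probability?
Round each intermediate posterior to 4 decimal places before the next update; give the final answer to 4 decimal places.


Sequential Bayesian updating:

Initial prior: P(H) = 0.5049

Update 1:
  P(E) = 0.7818 × 0.5049 + 0.2411 × 0.4951 = 0.39473082 + 0.11936861 = 0.51409943
  P(H|E) = 0.39473082 / 0.51409943 = 0.7678

Update 2:
  P(E) = 0.7818 × 0.7678 + 0.2411 × 0.2322 = 0.60026604 + 0.05598342 = 0.65624946
  P(H|E) = 0.60026604 / 0.65624946 = 0.9147

Update 3:
  P(E) = 0.7818 × 0.9147 + 0.2411 × 0.0853 = 0.71511246 + 0.02056583 = 0.73567829
  P(H|E) = 0.71511246 / 0.73567829 = 0.9720

Update 4:
  P(E) = 0.7818 × 0.9720 + 0.2411 × 0.0280 = 0.75990960 + 0.00675080 = 0.76666040
  P(H|E) = 0.75990960 / 0.76666040 = 0.9912

Final posterior: 0.9912


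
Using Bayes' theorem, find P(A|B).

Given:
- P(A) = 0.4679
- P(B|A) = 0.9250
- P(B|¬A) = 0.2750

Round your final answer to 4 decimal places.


Bayes' theorem: P(A|B) = P(B|A) × P(A) / P(B)

Step 1: Calculate P(B) using law of total probability
P(B) = P(B|A)P(A) + P(B|¬A)P(¬A)
     = 0.9250 × 0.4679 + 0.2750 × 0.5321
     = 0.43280750 + 0.14632750
     = 0.57913500

Step 2: Apply Bayes' theorem
P(A|B) = P(B|A) × P(A) / P(B)
       = 0.43280750 / 0.57913500
       = 0.7473


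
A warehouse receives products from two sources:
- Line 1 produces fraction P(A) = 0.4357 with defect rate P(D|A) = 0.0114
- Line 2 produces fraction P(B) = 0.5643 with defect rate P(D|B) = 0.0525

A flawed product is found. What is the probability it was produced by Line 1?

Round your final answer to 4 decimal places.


Let A = from Line 1, D = flawed

Given:
- P(A) = 0.4357, P(B) = 0.5643
- P(D|A) = 0.0114, P(D|B) = 0.0525

Step 1: Find P(D)
P(D) = P(D|A)P(A) + P(D|B)P(B)
     = 0.0114 × 0.4357 + 0.0525 × 0.5643
     = 0.00496698 + 0.02962575
     = 0.03459273

Step 2: Apply Bayes' theorem
P(A|D) = P(D|A)P(A) / P(D)
       = 0.00496698 / 0.03459273
       = 0.1436


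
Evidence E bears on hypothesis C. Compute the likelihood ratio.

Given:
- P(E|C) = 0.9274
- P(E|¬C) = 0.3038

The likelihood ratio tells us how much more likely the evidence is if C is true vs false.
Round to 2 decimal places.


Likelihood Ratio (LR) = P(E|C) / P(E|¬C)

LR = 0.9274 / 0.3038
   = 3.05

The evidence is 3.05 times more likely if C is true than if C is false.
LR > 1, so observing E raises the odds in favor of C.


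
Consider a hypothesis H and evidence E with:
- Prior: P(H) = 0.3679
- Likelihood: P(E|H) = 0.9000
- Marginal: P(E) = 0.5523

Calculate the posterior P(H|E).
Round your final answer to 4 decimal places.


Using Bayes' theorem:

P(H|E) = P(E|H) × P(H) / P(E)
       = 0.9000 × 0.3679 / 0.5523
       = 0.33111000 / 0.5523
       = 0.5995

The evidence strengthens our belief in H.
Prior: 0.3679 → Posterior: 0.5995


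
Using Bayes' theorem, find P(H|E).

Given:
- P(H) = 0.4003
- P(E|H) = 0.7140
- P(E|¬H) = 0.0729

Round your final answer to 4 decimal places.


Bayes' theorem: P(H|E) = P(E|H) × P(H) / P(E)

Step 1: Calculate P(E) using law of total probability
P(E) = P(E|H)P(H) + P(E|¬H)P(¬H)
     = 0.7140 × 0.4003 + 0.0729 × 0.5997
     = 0.28581420 + 0.04371813
     = 0.32953233

Step 2: Apply Bayes' theorem
P(H|E) = P(E|H) × P(H) / P(E)
       = 0.28581420 / 0.32953233
       = 0.8673


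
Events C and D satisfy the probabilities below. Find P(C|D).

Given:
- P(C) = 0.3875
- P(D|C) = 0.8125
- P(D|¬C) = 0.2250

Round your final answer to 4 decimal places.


Bayes' theorem: P(C|D) = P(D|C) × P(C) / P(D)

Step 1: Calculate P(D) using law of total probability
P(D) = P(D|C)P(C) + P(D|¬C)P(¬C)
     = 0.8125 × 0.3875 + 0.2250 × 0.6125
     = 0.31484375 + 0.13781250
     = 0.45265625

Step 2: Apply Bayes' theorem
P(C|D) = P(D|C) × P(C) / P(D)
       = 0.31484375 / 0.45265625
       = 0.6955


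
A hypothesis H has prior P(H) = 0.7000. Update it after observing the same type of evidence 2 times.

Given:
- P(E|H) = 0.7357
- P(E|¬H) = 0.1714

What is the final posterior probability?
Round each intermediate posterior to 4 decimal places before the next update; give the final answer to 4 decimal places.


Sequential Bayesian updating:

Initial prior: P(H) = 0.7000

Update 1:
  P(E) = 0.7357 × 0.7000 + 0.1714 × 0.3000 = 0.51499000 + 0.05142000 = 0.56641000
  P(H|E) = 0.51499000 / 0.56641000 = 0.9092

Update 2:
  P(E) = 0.7357 × 0.9092 + 0.1714 × 0.0908 = 0.66889844 + 0.01556312 = 0.68446156
  P(H|E) = 0.66889844 / 0.68446156 = 0.9773

Final posterior: 0.9773


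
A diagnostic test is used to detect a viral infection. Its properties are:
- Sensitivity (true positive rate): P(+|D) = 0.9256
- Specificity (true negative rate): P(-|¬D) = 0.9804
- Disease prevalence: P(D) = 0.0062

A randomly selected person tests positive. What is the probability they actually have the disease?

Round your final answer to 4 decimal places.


Let D = has disease, + = positive test

Given:
- P(D) = 0.0062 (prevalence)
- P(+|D) = 0.9256 (sensitivity)
- P(-|¬D) = 0.9804 (specificity)
- P(+|¬D) = 0.0196 (false positive rate = 1 - specificity)

Step 1: Find P(+)
P(+) = P(+|D)P(D) + P(+|¬D)P(¬D)
     = 0.9256 × 0.0062 + 0.0196 × 0.9938
     = 0.00573872 + 0.01947848
     = 0.02521720

Step 2: Apply Bayes' theorem for P(D|+)
P(D|+) = P(+|D)P(D) / P(+)
       = 0.00573872 / 0.02521720
       = 0.2276


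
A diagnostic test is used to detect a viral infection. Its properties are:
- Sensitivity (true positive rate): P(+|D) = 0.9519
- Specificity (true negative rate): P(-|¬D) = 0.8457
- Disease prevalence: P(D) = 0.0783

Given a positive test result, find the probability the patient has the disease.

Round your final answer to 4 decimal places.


Let D = has disease, + = positive test

Given:
- P(D) = 0.0783 (prevalence)
- P(+|D) = 0.9519 (sensitivity)
- P(-|¬D) = 0.8457 (specificity)
- P(+|¬D) = 0.1543 (false positive rate = 1 - specificity)

Step 1: Find P(+)
P(+) = P(+|D)P(D) + P(+|¬D)P(¬D)
     = 0.9519 × 0.0783 + 0.1543 × 0.9217
     = 0.07453377 + 0.14221831
     = 0.21675208

Step 2: Apply Bayes' theorem for P(D|+)
P(D|+) = P(+|D)P(D) / P(+)
       = 0.07453377 / 0.21675208
       = 0.3439


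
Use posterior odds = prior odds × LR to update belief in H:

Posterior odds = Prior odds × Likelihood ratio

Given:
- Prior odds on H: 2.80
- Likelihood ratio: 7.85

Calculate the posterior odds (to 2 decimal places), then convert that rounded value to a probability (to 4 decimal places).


Step 1: Calculate posterior odds
Posterior odds = Prior odds × LR
               = 2.80 × 7.85
               = 21.98

Step 2: Convert to probability
P(H|E) = Posterior odds / (1 + Posterior odds)
       = 21.98 / (1 + 21.98)
       = 21.98 / 22.98
       = 0.9565

The evidence increased P(H) from 0.7368 to 0.9565.


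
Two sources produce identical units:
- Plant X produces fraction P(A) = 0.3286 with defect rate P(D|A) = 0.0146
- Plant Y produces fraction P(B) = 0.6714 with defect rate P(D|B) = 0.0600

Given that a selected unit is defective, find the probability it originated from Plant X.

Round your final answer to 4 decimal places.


Let A = from Plant X, D = defective

Given:
- P(A) = 0.3286, P(B) = 0.6714
- P(D|A) = 0.0146, P(D|B) = 0.0600

Step 1: Find P(D)
P(D) = P(D|A)P(A) + P(D|B)P(B)
     = 0.0146 × 0.3286 + 0.0600 × 0.6714
     = 0.00479756 + 0.04028400
     = 0.04508156

Step 2: Apply Bayes' theorem
P(A|D) = P(D|A)P(A) / P(D)
       = 0.00479756 / 0.04508156
       = 0.1064


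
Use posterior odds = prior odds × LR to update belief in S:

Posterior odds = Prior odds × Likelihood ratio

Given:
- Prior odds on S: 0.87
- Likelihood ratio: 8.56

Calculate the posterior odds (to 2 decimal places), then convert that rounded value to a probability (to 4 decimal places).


Step 1: Calculate posterior odds
Posterior odds = Prior odds × LR
               = 0.87 × 8.56
               = 7.45

Step 2: Convert to probability
P(S|E) = Posterior odds / (1 + Posterior odds)
       = 7.45 / (1 + 7.45)
       = 7.45 / 8.45
       = 0.8817

The evidence increased P(S) from 0.4652 to 0.8817.


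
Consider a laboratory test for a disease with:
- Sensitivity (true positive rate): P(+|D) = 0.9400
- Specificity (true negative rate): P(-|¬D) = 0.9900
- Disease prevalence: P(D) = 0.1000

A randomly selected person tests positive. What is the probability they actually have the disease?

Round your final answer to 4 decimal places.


Let D = has disease, + = positive test

Given:
- P(D) = 0.1000 (prevalence)
- P(+|D) = 0.9400 (sensitivity)
- P(-|¬D) = 0.9900 (specificity)
- P(+|¬D) = 0.0100 (false positive rate = 1 - specificity)

Step 1: Find P(+)
P(+) = P(+|D)P(D) + P(+|¬D)P(¬D)
     = 0.9400 × 0.1000 + 0.0100 × 0.9000
     = 0.09400000 + 0.00900000
     = 0.10300000

Step 2: Apply Bayes' theorem for P(D|+)
P(D|+) = P(+|D)P(D) / P(+)
       = 0.09400000 / 0.10300000
       = 0.9126


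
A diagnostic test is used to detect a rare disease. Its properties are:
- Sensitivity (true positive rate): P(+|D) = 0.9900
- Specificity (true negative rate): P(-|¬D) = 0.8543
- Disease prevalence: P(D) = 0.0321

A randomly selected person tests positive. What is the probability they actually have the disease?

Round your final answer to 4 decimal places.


Let D = has disease, + = positive test

Given:
- P(D) = 0.0321 (prevalence)
- P(+|D) = 0.9900 (sensitivity)
- P(-|¬D) = 0.8543 (specificity)
- P(+|¬D) = 0.1457 (false positive rate = 1 - specificity)

Step 1: Find P(+)
P(+) = P(+|D)P(D) + P(+|¬D)P(¬D)
     = 0.9900 × 0.0321 + 0.1457 × 0.9679
     = 0.03177900 + 0.14102303
     = 0.17280203

Step 2: Apply Bayes' theorem for P(D|+)
P(D|+) = P(+|D)P(D) / P(+)
       = 0.03177900 / 0.17280203
       = 0.1839


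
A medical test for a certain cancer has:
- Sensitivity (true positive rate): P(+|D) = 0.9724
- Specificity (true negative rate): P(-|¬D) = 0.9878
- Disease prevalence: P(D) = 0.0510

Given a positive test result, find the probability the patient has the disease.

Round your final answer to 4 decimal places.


Let D = has disease, + = positive test

Given:
- P(D) = 0.0510 (prevalence)
- P(+|D) = 0.9724 (sensitivity)
- P(-|¬D) = 0.9878 (specificity)
- P(+|¬D) = 0.0122 (false positive rate = 1 - specificity)

Step 1: Find P(+)
P(+) = P(+|D)P(D) + P(+|¬D)P(¬D)
     = 0.9724 × 0.0510 + 0.0122 × 0.9490
     = 0.04959240 + 0.01157780
     = 0.06117020

Step 2: Apply Bayes' theorem for P(D|+)
P(D|+) = P(+|D)P(D) / P(+)
       = 0.04959240 / 0.06117020
       = 0.8107


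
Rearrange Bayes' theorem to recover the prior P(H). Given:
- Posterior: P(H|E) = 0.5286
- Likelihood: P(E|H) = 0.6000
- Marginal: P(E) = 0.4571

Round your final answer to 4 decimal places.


From Bayes' theorem: P(H|E) = P(E|H) × P(H) / P(E)

Rearranging for P(H):
P(H) = P(H|E) × P(E) / P(E|H)
     = 0.5286 × 0.4571 / 0.6000
     = 0.24162306 / 0.6000
     = 0.4027


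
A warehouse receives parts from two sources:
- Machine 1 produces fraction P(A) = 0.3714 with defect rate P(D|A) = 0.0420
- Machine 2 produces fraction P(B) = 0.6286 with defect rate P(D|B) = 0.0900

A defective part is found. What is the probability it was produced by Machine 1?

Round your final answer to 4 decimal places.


Let A = from Machine 1, D = defective

Given:
- P(A) = 0.3714, P(B) = 0.6286
- P(D|A) = 0.0420, P(D|B) = 0.0900

Step 1: Find P(D)
P(D) = P(D|A)P(A) + P(D|B)P(B)
     = 0.0420 × 0.3714 + 0.0900 × 0.6286
     = 0.01559880 + 0.05657400
     = 0.07217280

Step 2: Apply Bayes' theorem
P(A|D) = P(D|A)P(A) / P(D)
       = 0.01559880 / 0.07217280
       = 0.2161


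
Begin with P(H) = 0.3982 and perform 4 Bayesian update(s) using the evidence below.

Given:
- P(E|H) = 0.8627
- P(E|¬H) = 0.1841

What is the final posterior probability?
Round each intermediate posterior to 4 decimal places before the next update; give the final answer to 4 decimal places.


Sequential Bayesian updating:

Initial prior: P(H) = 0.3982

Update 1:
  P(E) = 0.8627 × 0.3982 + 0.1841 × 0.6018 = 0.34352714 + 0.11079138 = 0.45431852
  P(H|E) = 0.34352714 / 0.45431852 = 0.7561

Update 2:
  P(E) = 0.8627 × 0.7561 + 0.1841 × 0.2439 = 0.65228747 + 0.04490199 = 0.69718946
  P(H|E) = 0.65228747 / 0.69718946 = 0.9356

Update 3:
  P(E) = 0.8627 × 0.9356 + 0.1841 × 0.0644 = 0.80714212 + 0.01185604 = 0.81899816
  P(H|E) = 0.80714212 / 0.81899816 = 0.9855

Update 4:
  P(E) = 0.8627 × 0.9855 + 0.1841 × 0.0145 = 0.85019085 + 0.00266945 = 0.85286030
  P(H|E) = 0.85019085 / 0.85286030 = 0.9969

Final posterior: 0.9969


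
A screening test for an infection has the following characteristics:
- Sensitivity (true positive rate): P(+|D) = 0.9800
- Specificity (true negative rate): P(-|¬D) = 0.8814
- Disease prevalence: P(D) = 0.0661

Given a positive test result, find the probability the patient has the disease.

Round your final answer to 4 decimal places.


Let D = has disease, + = positive test

Given:
- P(D) = 0.0661 (prevalence)
- P(+|D) = 0.9800 (sensitivity)
- P(-|¬D) = 0.8814 (specificity)
- P(+|¬D) = 0.1186 (false positive rate = 1 - specificity)

Step 1: Find P(+)
P(+) = P(+|D)P(D) + P(+|¬D)P(¬D)
     = 0.9800 × 0.0661 + 0.1186 × 0.9339
     = 0.06477800 + 0.11076054
     = 0.17553854

Step 2: Apply Bayes' theorem for P(D|+)
P(D|+) = P(+|D)P(D) / P(+)
       = 0.06477800 / 0.17553854
       = 0.3690


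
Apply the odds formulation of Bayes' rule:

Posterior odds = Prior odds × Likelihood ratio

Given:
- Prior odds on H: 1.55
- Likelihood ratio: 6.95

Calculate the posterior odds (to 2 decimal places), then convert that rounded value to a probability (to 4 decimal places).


Step 1: Calculate posterior odds
Posterior odds = Prior odds × LR
               = 1.55 × 6.95
               = 10.77

Step 2: Convert to probability
P(H|E) = Posterior odds / (1 + Posterior odds)
       = 10.77 / (1 + 10.77)
       = 10.77 / 11.77
       = 0.9150

The evidence increased P(H) from 0.6078 to 0.9150.


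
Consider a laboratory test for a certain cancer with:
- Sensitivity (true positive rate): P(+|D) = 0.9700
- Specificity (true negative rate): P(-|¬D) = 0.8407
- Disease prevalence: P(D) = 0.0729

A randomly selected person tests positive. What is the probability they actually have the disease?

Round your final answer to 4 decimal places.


Let D = has disease, + = positive test

Given:
- P(D) = 0.0729 (prevalence)
- P(+|D) = 0.9700 (sensitivity)
- P(-|¬D) = 0.8407 (specificity)
- P(+|¬D) = 0.1593 (false positive rate = 1 - specificity)

Step 1: Find P(+)
P(+) = P(+|D)P(D) + P(+|¬D)P(¬D)
     = 0.9700 × 0.0729 + 0.1593 × 0.9271
     = 0.07071300 + 0.14768703
     = 0.21840003

Step 2: Apply Bayes' theorem for P(D|+)
P(D|+) = P(+|D)P(D) / P(+)
       = 0.07071300 / 0.21840003
       = 0.3238


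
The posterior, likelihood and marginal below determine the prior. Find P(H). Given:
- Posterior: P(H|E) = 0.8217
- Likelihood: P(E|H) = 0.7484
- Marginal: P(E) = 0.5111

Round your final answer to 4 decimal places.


From Bayes' theorem: P(H|E) = P(E|H) × P(H) / P(E)

Rearranging for P(H):
P(H) = P(H|E) × P(E) / P(E|H)
     = 0.8217 × 0.5111 / 0.7484
     = 0.41997087 / 0.7484
     = 0.5612


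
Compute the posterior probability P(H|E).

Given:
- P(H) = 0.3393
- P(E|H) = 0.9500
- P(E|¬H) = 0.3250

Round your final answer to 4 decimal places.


Bayes' theorem: P(H|E) = P(E|H) × P(H) / P(E)

Step 1: Calculate P(E) using law of total probability
P(E) = P(E|H)P(H) + P(E|¬H)P(¬H)
     = 0.9500 × 0.3393 + 0.3250 × 0.6607
     = 0.32233500 + 0.21472750
     = 0.53706250

Step 2: Apply Bayes' theorem
P(H|E) = P(E|H) × P(H) / P(E)
       = 0.32233500 / 0.53706250
       = 0.6002


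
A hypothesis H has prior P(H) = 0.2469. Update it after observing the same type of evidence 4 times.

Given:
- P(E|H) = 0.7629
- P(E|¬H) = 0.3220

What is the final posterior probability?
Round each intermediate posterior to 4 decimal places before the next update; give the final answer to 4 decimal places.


Sequential Bayesian updating:

Initial prior: P(H) = 0.2469

Update 1:
  P(E) = 0.7629 × 0.2469 + 0.3220 × 0.7531 = 0.18836001 + 0.24249820 = 0.43085821
  P(H|E) = 0.18836001 / 0.43085821 = 0.4372

Update 2:
  P(E) = 0.7629 × 0.4372 + 0.3220 × 0.5628 = 0.33353988 + 0.18122160 = 0.51476148
  P(H|E) = 0.33353988 / 0.51476148 = 0.6480

Update 3:
  P(E) = 0.7629 × 0.6480 + 0.3220 × 0.3520 = 0.49435920 + 0.11334400 = 0.60770320
  P(H|E) = 0.49435920 / 0.60770320 = 0.8135

Update 4:
  P(E) = 0.7629 × 0.8135 + 0.3220 × 0.1865 = 0.62061915 + 0.06005300 = 0.68067215
  P(H|E) = 0.62061915 / 0.68067215 = 0.9118

Final posterior: 0.9118


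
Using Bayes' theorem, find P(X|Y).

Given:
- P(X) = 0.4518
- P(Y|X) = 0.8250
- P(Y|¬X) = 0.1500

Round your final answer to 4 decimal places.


Bayes' theorem: P(X|Y) = P(Y|X) × P(X) / P(Y)

Step 1: Calculate P(Y) using law of total probability
P(Y) = P(Y|X)P(X) + P(Y|¬X)P(¬X)
     = 0.8250 × 0.4518 + 0.1500 × 0.5482
     = 0.37273500 + 0.08223000
     = 0.45496500

Step 2: Apply Bayes' theorem
P(X|Y) = P(Y|X) × P(X) / P(Y)
       = 0.37273500 / 0.45496500
       = 0.8193


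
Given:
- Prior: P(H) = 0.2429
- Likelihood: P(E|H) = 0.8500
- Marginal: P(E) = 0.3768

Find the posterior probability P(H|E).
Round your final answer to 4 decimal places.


Using Bayes' theorem:

P(H|E) = P(E|H) × P(H) / P(E)
       = 0.8500 × 0.2429 / 0.3768
       = 0.20646500 / 0.3768
       = 0.5479

The evidence strengthens our belief in H.
Prior: 0.2429 → Posterior: 0.5479


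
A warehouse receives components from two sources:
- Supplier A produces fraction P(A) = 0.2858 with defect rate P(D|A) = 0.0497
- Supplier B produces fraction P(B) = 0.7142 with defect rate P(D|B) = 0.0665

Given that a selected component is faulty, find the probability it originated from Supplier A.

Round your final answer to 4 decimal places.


Let A = from Supplier A, D = faulty

Given:
- P(A) = 0.2858, P(B) = 0.7142
- P(D|A) = 0.0497, P(D|B) = 0.0665

Step 1: Find P(D)
P(D) = P(D|A)P(A) + P(D|B)P(B)
     = 0.0497 × 0.2858 + 0.0665 × 0.7142
     = 0.01420426 + 0.04749430
     = 0.06169856

Step 2: Apply Bayes' theorem
P(A|D) = P(D|A)P(A) / P(D)
       = 0.01420426 / 0.06169856
       = 0.2302


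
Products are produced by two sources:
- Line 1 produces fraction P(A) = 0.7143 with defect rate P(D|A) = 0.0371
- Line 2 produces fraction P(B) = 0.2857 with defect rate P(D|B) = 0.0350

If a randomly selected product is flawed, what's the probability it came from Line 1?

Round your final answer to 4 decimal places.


Let A = from Line 1, D = flawed

Given:
- P(A) = 0.7143, P(B) = 0.2857
- P(D|A) = 0.0371, P(D|B) = 0.0350

Step 1: Find P(D)
P(D) = P(D|A)P(A) + P(D|B)P(B)
     = 0.0371 × 0.7143 + 0.0350 × 0.2857
     = 0.02650053 + 0.00999950
     = 0.03650003

Step 2: Apply Bayes' theorem
P(A|D) = P(D|A)P(A) / P(D)
       = 0.02650053 / 0.03650003
       = 0.7260


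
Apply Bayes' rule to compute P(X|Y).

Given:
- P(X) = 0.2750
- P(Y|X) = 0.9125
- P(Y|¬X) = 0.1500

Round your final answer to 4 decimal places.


Bayes' theorem: P(X|Y) = P(Y|X) × P(X) / P(Y)

Step 1: Calculate P(Y) using law of total probability
P(Y) = P(Y|X)P(X) + P(Y|¬X)P(¬X)
     = 0.9125 × 0.2750 + 0.1500 × 0.7250
     = 0.25093750 + 0.10875000
     = 0.35968750

Step 2: Apply Bayes' theorem
P(X|Y) = P(Y|X) × P(X) / P(Y)
       = 0.25093750 / 0.35968750
       = 0.6977


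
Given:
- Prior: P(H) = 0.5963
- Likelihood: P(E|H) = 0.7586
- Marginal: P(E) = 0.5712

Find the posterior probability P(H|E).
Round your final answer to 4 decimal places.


Using Bayes' theorem:

P(H|E) = P(E|H) × P(H) / P(E)
       = 0.7586 × 0.5963 / 0.5712
       = 0.45235318 / 0.5712
       = 0.7919

The evidence strengthens our belief in H.
Prior: 0.5963 → Posterior: 0.7919
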